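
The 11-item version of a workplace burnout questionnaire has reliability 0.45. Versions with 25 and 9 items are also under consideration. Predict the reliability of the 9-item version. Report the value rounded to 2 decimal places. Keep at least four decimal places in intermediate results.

Only the ratio of lengths matters: n = 9/11 = 0.8182
r_{9} = n·r / (1 + (n − 1)·r) = 0.3682 / 0.9182 ≈ 0.4010

0.40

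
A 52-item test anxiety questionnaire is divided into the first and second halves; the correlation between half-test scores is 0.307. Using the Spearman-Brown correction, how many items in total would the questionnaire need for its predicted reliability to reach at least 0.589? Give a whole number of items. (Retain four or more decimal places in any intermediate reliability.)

r_full = 2(0.307)/(1 + 0.307) = 0.4698
Solve Spearman-Brown for n: n = 0.589(1 − 0.4698) / [0.4698(1 − 0.589)] = 1.6173
Required items = 1.6173 × 52 = 84.10, so 85 items.

85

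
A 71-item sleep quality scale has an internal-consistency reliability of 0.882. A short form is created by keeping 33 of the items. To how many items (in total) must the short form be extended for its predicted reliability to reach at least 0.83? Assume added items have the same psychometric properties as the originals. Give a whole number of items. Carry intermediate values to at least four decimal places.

47

First, r for the 33-item form: n = 33/71 = 0.4648, so r_33 = 0.4648·0.882/(1 + (0.4648 − 1)·0.882) = 0.7765
Length factor from the short form to reach 0.83: n' = 0.83(1 − 0.7765) / [0.7765(1 − 0.83)] ≈ 1.4053
Total items = 1.4053 × 33 = 46.37, rounded up to 47.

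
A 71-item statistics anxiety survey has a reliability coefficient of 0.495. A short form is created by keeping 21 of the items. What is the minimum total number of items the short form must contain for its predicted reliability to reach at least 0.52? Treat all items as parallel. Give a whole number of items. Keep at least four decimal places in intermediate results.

First, r for the 21-item form: n = 21/71 = 0.2958, so r_21 = 0.2958·0.495/(1 + (0.2958 − 1)·0.495) = 0.2248
Length factor from the short form to reach 0.52: n' = 0.52(1 − 0.2248) / [0.2248(1 − 0.52)] ≈ 3.7358
Total items = 3.7358 × 21 = 78.45, rounded up to 79.

79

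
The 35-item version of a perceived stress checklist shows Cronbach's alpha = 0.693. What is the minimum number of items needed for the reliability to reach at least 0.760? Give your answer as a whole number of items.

50

Invert Spearman-Brown to solve for n:
n = r*(1 − r) / [ r (1 − r*) ]
n = [0.760 × 0.307] / [0.693 × 0.240]
n = 0.233320 / 0.166320 ≈ 1.4028
1.4028 × 35 = 49.10 → 50 items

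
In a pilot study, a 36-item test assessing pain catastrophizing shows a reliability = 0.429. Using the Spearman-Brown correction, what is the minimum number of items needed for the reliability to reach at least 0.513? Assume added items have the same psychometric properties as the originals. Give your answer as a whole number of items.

51

n = 0.513(1 − 0.429) / [0.429(1 − 0.513)]
  = 0.292923 / 0.208923 = 1.4021
1.4021 × 36 = 50.48 → 51 items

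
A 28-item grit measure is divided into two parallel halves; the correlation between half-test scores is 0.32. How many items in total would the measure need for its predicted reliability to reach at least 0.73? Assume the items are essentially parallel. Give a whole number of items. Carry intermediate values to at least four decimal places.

Corrected full-test reliability: r_full = 2 × 0.32 / (1 + 0.32) ≈ 0.4848
Solve Spearman-Brown for n: n = 0.73(1 − 0.4848) / [0.4848(1 − 0.73)] = 2.8732
Required items = 2.8732 × 28 = 80.45, so 81 items.

81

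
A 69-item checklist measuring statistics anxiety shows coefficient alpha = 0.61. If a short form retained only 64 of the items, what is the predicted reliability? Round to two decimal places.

The new length is 64/69 = 0.9275 times the old.
By Spearman-Brown, r_new = n r / (1 + (n − 1) r).
r_new = 0.9275·0.61 / [1 + (0.9275 − 1)·0.61]
r_new = 0.5658 / 0.9558 ≈ 0.5920

0.59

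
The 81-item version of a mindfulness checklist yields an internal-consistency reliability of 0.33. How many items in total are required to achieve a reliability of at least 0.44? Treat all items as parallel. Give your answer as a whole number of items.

130

Spearman-Brown solved for the length factor n:
n = r_target (1 − r_old) / [ r_old (1 − r_target) ]
n = 0.44(1 − 0.33) / [0.33(1 − 0.44)]
n = 0.2948 / 0.1848 ≈ 1.5952
Items needed = n × 81 = 1.5952 × 81 ≈ 129.21 → round up to 130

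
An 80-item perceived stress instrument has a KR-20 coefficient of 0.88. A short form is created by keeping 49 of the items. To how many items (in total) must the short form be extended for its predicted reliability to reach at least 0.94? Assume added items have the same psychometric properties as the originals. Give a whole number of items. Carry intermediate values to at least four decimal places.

Short-form reliability: n = 49/80 = 0.6125; r_49 = n·r/(1+(n−1)r) ≈ 0.8179
Then solve for n' with r_old = 0.8179, r_target = 0.94: n' = 0.94(1 − 0.8179)/[0.8179(1 − 0.94)] = 3.4881
Total items = 3.4881 × 49 = 170.92, rounded up to 171.

171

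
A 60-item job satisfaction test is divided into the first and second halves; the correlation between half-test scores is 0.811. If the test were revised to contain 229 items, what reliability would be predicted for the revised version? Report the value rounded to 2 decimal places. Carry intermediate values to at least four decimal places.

0.97

Full-test reliability from the split-half r: r_full = 2(0.811)/(1 + 0.811) = 0.8956
Length factor from 60 to 229 items: n = 229/60 = 3.8167
r_new = n·r_full / (1 + (n − 1)·r_full) = 3.4182 / 3.5226 ≈ 0.9704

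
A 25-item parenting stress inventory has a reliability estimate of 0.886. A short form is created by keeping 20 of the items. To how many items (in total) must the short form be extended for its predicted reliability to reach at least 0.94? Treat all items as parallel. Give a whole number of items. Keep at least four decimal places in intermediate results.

First, r for the 20-item form: n = 20/25 = 0.8000, so r_20 = 0.8000·0.886/(1 + (0.8000 − 1)·0.886) = 0.8614
Length factor from the short form to reach 0.94: n' = 0.94(1 − 0.8614) / [0.8614(1 − 0.94)] ≈ 2.5208
Items = 2.5208 × 20 ≈ 50.42 → 51

51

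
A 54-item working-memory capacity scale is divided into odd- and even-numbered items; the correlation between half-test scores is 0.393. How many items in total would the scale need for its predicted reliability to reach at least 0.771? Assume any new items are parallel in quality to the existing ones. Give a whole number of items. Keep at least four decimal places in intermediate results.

Corrected full-test reliability: r_full = 2 × 0.393 / (1 + 0.393) ≈ 0.5642
n = r_tgt(1 − r_full) / [r_full(1 − r_tgt)] = 0.771 × 0.4358 / (0.5642 × 0.229) ≈ 2.6006
Items = 2.6006 × 54 ≈ 140.43 → 141

141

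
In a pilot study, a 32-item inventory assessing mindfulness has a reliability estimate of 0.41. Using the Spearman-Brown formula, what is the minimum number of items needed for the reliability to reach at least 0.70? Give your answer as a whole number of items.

108

Rearranging the Spearman-Brown formula for n,
n = r_target (1 − r_old) / [ r_old (1 − r_target) ]
n = 0.70 × (1 − 0.41) / [ 0.41 × (1 − 0.70) ]
n = 0.4130 / 0.1230 ≈ 3.3577
So the test needs 3.3577 × 32 ≈ 107.45 items; rounding up, 108.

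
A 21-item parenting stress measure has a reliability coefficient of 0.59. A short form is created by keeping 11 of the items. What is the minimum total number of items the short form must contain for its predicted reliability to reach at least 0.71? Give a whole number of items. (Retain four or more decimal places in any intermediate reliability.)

36

Short-form reliability: n = 11/21 = 0.5238; r_11 = n·r/(1+(n−1)r) ≈ 0.4298
Then solve for n' with r_old = 0.4298, r_target = 0.71: n' = 0.71(1 − 0.4298)/[0.4298(1 − 0.71)] = 3.2480
Items = 3.2480 × 11 ≈ 35.73 → 36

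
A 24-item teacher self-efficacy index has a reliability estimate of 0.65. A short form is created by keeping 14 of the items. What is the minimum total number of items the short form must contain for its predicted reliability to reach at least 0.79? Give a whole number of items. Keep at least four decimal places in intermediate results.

First, r for the 14-item form: n = 14/24 = 0.5833, so r_14 = 0.5833·0.65/(1 + (0.5833 − 1)·0.65) = 0.5200
Then solve for n' with r_old = 0.5200, r_target = 0.79: n' = 0.79(1 − 0.5200)/[0.5200(1 − 0.79)] = 3.4725
Items = 3.4725 × 14 ≈ 48.62 → 49

49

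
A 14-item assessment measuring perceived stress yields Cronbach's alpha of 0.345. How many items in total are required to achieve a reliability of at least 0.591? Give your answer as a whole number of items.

Rearranging the Spearman-Brown formula for n,
n = r*(1 − r) / [ r (1 − r*) ]
n = 0.591(1 − 0.345) / [0.345(1 − 0.591)]
n = 0.387105 / 0.141105 ≈ 2.7434
Items needed = n × 14 = 2.7434 × 14 ≈ 38.41 → round up to 39

39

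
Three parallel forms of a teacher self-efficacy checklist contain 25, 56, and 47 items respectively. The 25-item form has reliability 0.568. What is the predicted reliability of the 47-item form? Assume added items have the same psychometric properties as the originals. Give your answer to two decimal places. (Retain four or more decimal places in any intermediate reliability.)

0.71

The 56-item form is not needed; work directly from the 25-item form with n = 47/25 = 1.8800.
r_{47} = n·r / (1 + (n − 1)·r) = 1.0678 / 1.4998 ≈ 0.7120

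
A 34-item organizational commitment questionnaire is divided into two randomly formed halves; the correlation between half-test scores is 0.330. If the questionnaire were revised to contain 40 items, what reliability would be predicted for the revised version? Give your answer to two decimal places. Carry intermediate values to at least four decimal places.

First correct the split-half correlation to full-test reliability: r_full = 2 × 0.330 / (1 + 0.330) ≈ 0.4962
Length factor from 34 to 40 items: n = 40/34 = 1.1765
r_new = n·r_full / (1 + (n − 1)·r_full) = 0.5838 / 1.0876 ≈ 0.5368

0.54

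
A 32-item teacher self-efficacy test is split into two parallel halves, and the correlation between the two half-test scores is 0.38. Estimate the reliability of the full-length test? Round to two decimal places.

Apply the Spearman-Brown correction with n = 2:
r_full = 2r_hh / (1 + r_hh) = 2 × 0.38 / (1 + 0.38)
r_full = 0.7600 / 1.3800 ≈ 0.5507

0.55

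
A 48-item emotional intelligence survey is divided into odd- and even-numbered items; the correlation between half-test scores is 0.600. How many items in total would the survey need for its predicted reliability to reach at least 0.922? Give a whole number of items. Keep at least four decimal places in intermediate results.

190

r_full = 2(0.600)/(1 + 0.600) = 0.7500
Solve Spearman-Brown for n: n = 0.922(1 − 0.7500) / [0.7500(1 − 0.922)] = 3.9402
Required items = 3.9402 × 48 = 189.13, so 190 items.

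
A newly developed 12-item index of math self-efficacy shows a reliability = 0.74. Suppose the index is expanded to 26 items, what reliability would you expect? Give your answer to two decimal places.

The new length is 26/12 = 2.1667 times the old.
r_new = 2.1667·0.74 / [1 + (2.1667 − 1)·0.74]
r_new = 1.6034 / 1.8634 ≈ 0.8605

0.86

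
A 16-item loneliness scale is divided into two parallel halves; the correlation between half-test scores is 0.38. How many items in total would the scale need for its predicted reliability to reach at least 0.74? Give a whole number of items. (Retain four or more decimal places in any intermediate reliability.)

38

r_full = 2(0.38)/(1 + 0.38) = 0.5507
Solve Spearman-Brown for n: n = 0.74(1 − 0.5507) / [0.5507(1 − 0.74)] = 2.3221
Items = 2.3221 × 16 ≈ 37.15 → 38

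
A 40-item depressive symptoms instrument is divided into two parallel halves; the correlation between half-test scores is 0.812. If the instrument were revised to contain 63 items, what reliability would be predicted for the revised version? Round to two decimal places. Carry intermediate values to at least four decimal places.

0.93

Full-test reliability from the split-half r: r_full = 2(0.812)/(1 + 0.812) = 0.8962
Then adjust to 63 items: n = 63/40 = 1.5750
r_new = n·r_full / (1 + (n − 1)·r_full) = 1.4115 / 1.5153 ≈ 0.9315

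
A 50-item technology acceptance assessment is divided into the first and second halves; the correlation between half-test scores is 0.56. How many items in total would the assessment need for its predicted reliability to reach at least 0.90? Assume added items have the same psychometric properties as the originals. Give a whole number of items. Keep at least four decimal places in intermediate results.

Corrected full-test reliability: r_full = 2 × 0.56 / (1 + 0.56) ≈ 0.7179
Solve Spearman-Brown for n: n = 0.90(1 − 0.7179) / [0.7179(1 − 0.90)] = 3.5366
Items = 3.5366 × 50 ≈ 176.83 → 177

177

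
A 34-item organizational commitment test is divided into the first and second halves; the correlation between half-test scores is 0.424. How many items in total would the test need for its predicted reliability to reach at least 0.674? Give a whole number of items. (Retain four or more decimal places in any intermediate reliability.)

r_full = 2(0.424)/(1 + 0.424) = 0.5955
Solve Spearman-Brown for n: n = 0.674(1 − 0.5955) / [0.5955(1 − 0.674)] = 1.4044
Items = 1.4044 × 34 ≈ 47.75 → 48

48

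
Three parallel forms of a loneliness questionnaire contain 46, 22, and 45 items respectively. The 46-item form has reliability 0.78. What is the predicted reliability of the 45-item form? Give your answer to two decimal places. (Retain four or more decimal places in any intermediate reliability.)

The 22-item form is not needed; work directly from the 46-item form with n = 45/46 = 0.9783.
r_{45} = n·r / (1 + (n − 1)·r) = 0.7631 / 0.9831 ≈ 0.7762

0.78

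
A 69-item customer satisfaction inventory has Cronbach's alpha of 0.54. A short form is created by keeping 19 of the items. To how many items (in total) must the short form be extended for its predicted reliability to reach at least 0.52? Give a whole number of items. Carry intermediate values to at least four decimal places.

First, r for the 19-item form: n = 19/69 = 0.2754, so r_19 = 0.2754·0.54/(1 + (0.2754 − 1)·0.54) = 0.2443
Then solve for n' with r_old = 0.2443, r_target = 0.52: n' = 0.52(1 − 0.2443)/[0.2443(1 − 0.52)] = 3.3511
Total items = 3.3511 × 19 = 63.67, rounded up to 64.

64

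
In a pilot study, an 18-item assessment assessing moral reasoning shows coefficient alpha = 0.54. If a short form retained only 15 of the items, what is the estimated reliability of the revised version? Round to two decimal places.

0.49

Length ratio n = 15/18 = 0.8333
Apply the Spearman-Brown prophecy formula, r' = nr / [1 + (n − 1)r]:
r_new = (0.8333 × 0.54) / (1 + (0.8333 − 1) × 0.54)
     = 0.4500 / 0.9100 = 0.4945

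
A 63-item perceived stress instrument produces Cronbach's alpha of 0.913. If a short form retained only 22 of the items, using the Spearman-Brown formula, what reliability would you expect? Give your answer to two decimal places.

0.79

The new length is 22/63 = 0.3492 times the old.
r_new = (0.3492 × 0.913) / (1 + (0.3492 − 1) × 0.913)
r_new = 0.3188 / 0.4058 ≈ 0.7856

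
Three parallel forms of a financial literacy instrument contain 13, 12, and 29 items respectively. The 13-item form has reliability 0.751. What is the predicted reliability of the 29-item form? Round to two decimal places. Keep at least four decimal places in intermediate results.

0.87

The 12-item form is not needed; work directly from the 13-item form with n = 29/13 = 2.2308.
r_{29} = n·r / (1 + (n − 1)·r) = 1.6753 / 1.9243 ≈ 0.8706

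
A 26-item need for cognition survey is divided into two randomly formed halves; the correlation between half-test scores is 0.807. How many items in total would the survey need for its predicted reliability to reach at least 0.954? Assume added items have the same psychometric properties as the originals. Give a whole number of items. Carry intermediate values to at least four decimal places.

65

r_full = 2(0.807)/(1 + 0.807) = 0.8932
Solve Spearman-Brown for n: n = 0.954(1 − 0.8932) / [0.8932(1 − 0.954)] = 2.4798
Required items = 2.4798 × 26 = 64.47, so 65 items.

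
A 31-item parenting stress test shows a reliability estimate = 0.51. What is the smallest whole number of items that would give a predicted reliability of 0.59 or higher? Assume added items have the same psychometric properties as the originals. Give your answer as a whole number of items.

43

n = [0.59 × 0.49] / [0.51 × 0.41]
n = 0.2891 / 0.2091 ≈ 1.3826
Items needed = n × 31 = 1.3826 × 31 ≈ 42.86 → round up to 43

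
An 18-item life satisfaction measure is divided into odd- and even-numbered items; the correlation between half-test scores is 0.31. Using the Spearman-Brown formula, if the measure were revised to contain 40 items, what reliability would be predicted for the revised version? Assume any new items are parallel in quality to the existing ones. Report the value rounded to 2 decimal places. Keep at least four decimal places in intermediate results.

0.67

Spearman-Brown correction (n = 2): r_full = 2·0.31/(1 + 0.31) = 0.4733
Then adjust to 40 items: n = 40/18 = 2.2222
r_new = n·r_full / (1 + (n − 1)·r_full) = 1.0518 / 1.5785 ≈ 0.6663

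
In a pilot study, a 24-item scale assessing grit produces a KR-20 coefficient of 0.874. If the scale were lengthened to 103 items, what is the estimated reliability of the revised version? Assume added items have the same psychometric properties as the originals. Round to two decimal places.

0.97

The new length is 103/24 = 4.2917 times the old.
r_new = 4.2917·0.874 / [1 + (4.2917 − 1)·0.874]
r_new = 3.7509 / 3.8769 ≈ 0.9675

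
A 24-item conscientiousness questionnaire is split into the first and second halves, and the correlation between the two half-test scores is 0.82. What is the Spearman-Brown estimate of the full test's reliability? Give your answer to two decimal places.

Each half is half the length of the full test, so the full test is n = 2 times a half.
r_full = 2(0.82) / (1 + 0.82)
       = 1.6400 / 1.8200 = 0.9011

0.90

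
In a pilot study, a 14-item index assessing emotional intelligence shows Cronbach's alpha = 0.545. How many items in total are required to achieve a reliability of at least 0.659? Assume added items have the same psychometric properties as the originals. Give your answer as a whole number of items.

23

Invert Spearman-Brown to solve for n:
n = r*(1 − r) / [ r (1 − r*) ]
n = 0.659(1 − 0.545) / [0.545(1 − 0.659)]
n = 0.299845 / 0.185845 ≈ 1.6134
1.6134 × 14 = 22.59 → 23 items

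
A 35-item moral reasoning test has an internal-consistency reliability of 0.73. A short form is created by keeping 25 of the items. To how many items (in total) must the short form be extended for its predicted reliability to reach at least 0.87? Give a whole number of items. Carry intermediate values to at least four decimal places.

87

Short-form reliability: n = 25/35 = 0.7143; r_25 = n·r/(1+(n−1)r) ≈ 0.6588
Then solve for n' with r_old = 0.6588, r_target = 0.87: n' = 0.87(1 − 0.6588)/[0.6588(1 − 0.87)] = 3.4660
Items = 3.4660 × 25 ≈ 86.65 → 87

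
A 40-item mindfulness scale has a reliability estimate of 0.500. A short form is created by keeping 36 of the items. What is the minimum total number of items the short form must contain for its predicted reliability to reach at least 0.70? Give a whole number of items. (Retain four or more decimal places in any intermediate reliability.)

94

First, r for the 36-item form: n = 36/40 = 0.9000, so r_36 = 0.9000·0.500/(1 + (0.9000 − 1)·0.500) = 0.4737
Then solve for n' with r_old = 0.4737, r_target = 0.70: n' = 0.70(1 − 0.4737)/[0.4737(1 − 0.70)] = 2.5924
Total items = 2.5924 × 36 = 93.33, rounded up to 94.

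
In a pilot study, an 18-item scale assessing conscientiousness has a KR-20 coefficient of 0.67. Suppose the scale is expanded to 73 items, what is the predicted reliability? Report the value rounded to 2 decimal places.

0.89

Length ratio n = 73/18 = 4.0556
r_new = 4.0556·0.67 / [1 + (4.0556 − 1)·0.67]
     = 2.7173 / 3.0473 = 0.8917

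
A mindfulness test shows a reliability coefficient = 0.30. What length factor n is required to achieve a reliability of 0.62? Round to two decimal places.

3.81

Rearranging the Spearman-Brown formula for n,
n = r*(1 − r) / [ r (1 − r*) ]
n = 0.62(1 − 0.30) / [0.30(1 − 0.62)]
n = 0.4340 / 0.1140 ≈ 3.8070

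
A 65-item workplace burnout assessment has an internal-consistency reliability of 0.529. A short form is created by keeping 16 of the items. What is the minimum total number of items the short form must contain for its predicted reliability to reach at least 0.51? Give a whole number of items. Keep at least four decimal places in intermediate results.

First, r for the 16-item form: n = 16/65 = 0.2462, so r_16 = 0.2462·0.529/(1 + (0.2462 − 1)·0.529) = 0.2166
Length factor from the short form to reach 0.51: n' = 0.51(1 − 0.2166) / [0.2166(1 − 0.51)] ≈ 3.7644
Total items = 3.7644 × 16 = 60.23, rounded up to 61.

61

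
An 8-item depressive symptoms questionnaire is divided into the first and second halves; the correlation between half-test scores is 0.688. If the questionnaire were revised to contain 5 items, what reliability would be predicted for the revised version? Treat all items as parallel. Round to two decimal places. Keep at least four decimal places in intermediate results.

Full-test reliability from the split-half r: r_full = 2(0.688)/(1 + 0.688) = 0.8152
Then adjust to 5 items: n = 5/8 = 0.6250
r_new = n·r_full / (1 + (n − 1)·r_full) = 0.5095 / 0.6943 ≈ 0.7338

0.73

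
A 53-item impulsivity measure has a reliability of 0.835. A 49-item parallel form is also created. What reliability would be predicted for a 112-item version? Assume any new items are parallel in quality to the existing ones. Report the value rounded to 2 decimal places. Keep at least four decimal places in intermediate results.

0.91

The 49-item form is not needed; work directly from the 53-item form with n = 112/53 = 2.1132.
r_{112} = n·r / (1 + (n − 1)·r) = 1.7645 / 1.9295 ≈ 0.9145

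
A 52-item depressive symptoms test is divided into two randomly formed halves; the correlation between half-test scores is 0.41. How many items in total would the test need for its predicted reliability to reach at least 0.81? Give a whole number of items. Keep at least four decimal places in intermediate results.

Corrected full-test reliability: r_full = 2 × 0.41 / (1 + 0.41) ≈ 0.5816
n = r_tgt(1 − r_full) / [r_full(1 − r_tgt)] = 0.81 × 0.4184 / (0.5816 × 0.19) ≈ 3.0669
Required items = 3.0669 × 52 = 159.48, so 160 items.

160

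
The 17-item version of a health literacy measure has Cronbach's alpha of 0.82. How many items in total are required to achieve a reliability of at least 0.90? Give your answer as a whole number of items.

n = 0.90 × (1 − 0.82) / [ 0.82 × (1 − 0.90) ]
  = 0.1620 / 0.0820 = 1.9756
1.9756 × 17 = 33.59 → 34 items

34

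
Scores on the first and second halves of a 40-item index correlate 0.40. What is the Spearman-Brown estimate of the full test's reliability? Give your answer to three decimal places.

0.571

r_full = 2(0.40) / (1 + 0.40)
       = 0.8000 / 1.4000 = 0.5714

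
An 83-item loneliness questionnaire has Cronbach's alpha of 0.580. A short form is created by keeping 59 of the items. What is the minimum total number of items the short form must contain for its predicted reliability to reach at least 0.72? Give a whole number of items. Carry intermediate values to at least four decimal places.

First, r for the 59-item form: n = 59/83 = 0.7108, so r_59 = 0.7108·0.580/(1 + (0.7108 − 1)·0.580) = 0.4954
Length factor from the short form to reach 0.72: n' = 0.72(1 − 0.4954) / [0.4954(1 − 0.72)] ≈ 2.6192
Total items = 2.6192 × 59 = 154.53, rounded up to 155.

155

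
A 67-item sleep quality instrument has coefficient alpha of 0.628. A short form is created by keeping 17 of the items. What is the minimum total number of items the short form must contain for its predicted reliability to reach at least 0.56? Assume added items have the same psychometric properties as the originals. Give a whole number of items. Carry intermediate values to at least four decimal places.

51

First, r for the 17-item form: n = 17/67 = 0.2537, so r_17 = 0.2537·0.628/(1 + (0.2537 − 1)·0.628) = 0.2999
Length factor from the short form to reach 0.56: n' = 0.56(1 − 0.2999) / [0.2999(1 − 0.56)] ≈ 2.9711
Total items = 2.9711 × 17 = 50.51, rounded up to 51.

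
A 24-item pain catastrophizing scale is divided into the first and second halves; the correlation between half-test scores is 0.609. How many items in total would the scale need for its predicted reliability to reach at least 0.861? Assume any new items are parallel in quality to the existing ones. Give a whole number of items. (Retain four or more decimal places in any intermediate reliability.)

48

r_full = 2(0.609)/(1 + 0.609) = 0.7570
Solve Spearman-Brown for n: n = 0.861(1 − 0.7570) / [0.7570(1 − 0.861)] = 1.9884
Required items = 1.9884 × 24 = 47.72, so 48 items.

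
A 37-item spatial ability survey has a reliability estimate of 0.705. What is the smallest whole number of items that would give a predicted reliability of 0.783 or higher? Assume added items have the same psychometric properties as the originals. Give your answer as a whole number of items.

Rearranging the Spearman-Brown formula for n,
n = r*(1 − r) / [ r (1 − r*) ]
n = 0.783(1 − 0.705) / [0.705(1 − 0.783)]
  = 0.230985 / 0.152985 = 1.5099
Items needed = n × 37 = 1.5099 × 37 ≈ 55.87 → round up to 56

56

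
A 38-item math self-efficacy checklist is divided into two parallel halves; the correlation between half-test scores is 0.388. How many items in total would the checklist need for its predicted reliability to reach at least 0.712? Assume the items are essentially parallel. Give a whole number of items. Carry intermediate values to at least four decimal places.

r_full = 2(0.388)/(1 + 0.388) = 0.5591
Solve Spearman-Brown for n: n = 0.712(1 − 0.5591) / [0.5591(1 − 0.712)] = 1.9496
Required items = 1.9496 × 38 = 74.08, so 75 items.

75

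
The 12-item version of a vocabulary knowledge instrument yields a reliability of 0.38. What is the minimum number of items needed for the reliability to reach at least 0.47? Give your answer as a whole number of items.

Rearranging the Spearman-Brown formula for n,
n = r_target (1 − r_old) / [ r_old (1 − r_target) ]
n = 0.47 × (1 − 0.38) / [ 0.38 × (1 − 0.47) ]
  = 0.2914 / 0.2014 = 1.4469
Items needed = n × 12 = 1.4469 × 12 ≈ 17.36 → round up to 18

18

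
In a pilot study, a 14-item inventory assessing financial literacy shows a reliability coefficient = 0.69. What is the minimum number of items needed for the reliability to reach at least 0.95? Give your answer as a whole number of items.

120

Rearranging the Spearman-Brown formula for n,
n = r*(1 − r) / [ r (1 − r*) ]
n = 0.95(1 − 0.69) / [0.69(1 − 0.95)]
n = 0.2945 / 0.0345 ≈ 8.5362
Items needed = n × 14 = 8.5362 × 14 ≈ 119.51 → round up to 120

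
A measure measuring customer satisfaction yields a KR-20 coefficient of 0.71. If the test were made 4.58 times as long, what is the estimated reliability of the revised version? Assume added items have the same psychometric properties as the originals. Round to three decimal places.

0.918

Spearman-Brown: r_new = n·r / (1 + (n − 1)·r)
r_new = (4.58 × 0.71) / (1 + (4.58 − 1) × 0.71)
r_new = 3.2518 / 3.5418 ≈ 0.9181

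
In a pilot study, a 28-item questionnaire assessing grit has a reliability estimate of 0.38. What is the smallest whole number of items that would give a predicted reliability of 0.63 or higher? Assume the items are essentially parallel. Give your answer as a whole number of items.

78

Spearman-Brown solved for the length factor n:
n = r*(1 − r) / [ r (1 − r*) ]
n = [0.63 × 0.62] / [0.38 × 0.37]
n = 0.3906 / 0.1406 ≈ 2.7781
2.7781 × 28 = 77.79 → 78 items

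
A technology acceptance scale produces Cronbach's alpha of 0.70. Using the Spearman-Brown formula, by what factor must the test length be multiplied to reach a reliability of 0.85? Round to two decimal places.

2.43

Spearman-Brown solved for the length factor n:
n = r*(1 − r) / [ r (1 − r*) ]
n = [0.85 × 0.30] / [0.70 × 0.15]
n = 0.2550 / 0.1050 ≈ 2.4286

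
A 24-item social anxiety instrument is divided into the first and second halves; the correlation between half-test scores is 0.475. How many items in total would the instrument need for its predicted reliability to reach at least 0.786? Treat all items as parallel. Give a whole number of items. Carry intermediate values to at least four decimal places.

Corrected full-test reliability: r_full = 2 × 0.475 / (1 + 0.475) ≈ 0.6441
n = r_tgt(1 − r_full) / [r_full(1 − r_tgt)] = 0.786 × 0.3559 / (0.6441 × 0.214) ≈ 2.0295
Items = 2.0295 × 24 ≈ 48.71 → 49

49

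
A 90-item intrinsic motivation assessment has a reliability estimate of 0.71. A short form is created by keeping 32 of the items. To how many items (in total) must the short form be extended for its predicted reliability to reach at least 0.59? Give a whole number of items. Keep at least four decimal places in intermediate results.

Short-form reliability: n = 32/90 = 0.3556; r_32 = n·r/(1+(n−1)r) ≈ 0.4654
Length factor from the short form to reach 0.59: n' = 0.59(1 − 0.4654) / [0.4654(1 − 0.59)] ≈ 1.6530
Items = 1.6530 × 32 ≈ 52.90 → 53

53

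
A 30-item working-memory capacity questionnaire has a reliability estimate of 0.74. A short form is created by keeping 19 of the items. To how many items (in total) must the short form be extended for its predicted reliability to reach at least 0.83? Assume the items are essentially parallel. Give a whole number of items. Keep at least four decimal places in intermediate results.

52

Short-form reliability: n = 19/30 = 0.6333; r_19 = n·r/(1+(n−1)r) ≈ 0.6432
Length factor from the short form to reach 0.83: n' = 0.83(1 − 0.6432) / [0.6432(1 − 0.83)] ≈ 2.7084
Items = 2.7084 × 19 ≈ 51.46 → 52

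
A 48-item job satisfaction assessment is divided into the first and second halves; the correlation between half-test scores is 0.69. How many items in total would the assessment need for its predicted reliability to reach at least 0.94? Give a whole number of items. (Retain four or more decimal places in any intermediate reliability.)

169

Corrected full-test reliability: r_full = 2 × 0.69 / (1 + 0.69) ≈ 0.8166
Solve Spearman-Brown for n: n = 0.94(1 − 0.8166) / [0.8166(1 − 0.94)] = 3.5186
Items = 3.5186 × 48 ≈ 168.89 → 169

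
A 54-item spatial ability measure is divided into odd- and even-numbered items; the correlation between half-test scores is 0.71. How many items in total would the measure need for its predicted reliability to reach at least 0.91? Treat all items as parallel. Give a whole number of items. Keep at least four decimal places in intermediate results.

112

r_full = 2(0.71)/(1 + 0.71) = 0.8304
n = r_tgt(1 − r_full) / [r_full(1 − r_tgt)] = 0.91 × 0.1696 / (0.8304 × 0.09) ≈ 2.0651
Required items = 2.0651 × 54 = 111.52, so 112 items.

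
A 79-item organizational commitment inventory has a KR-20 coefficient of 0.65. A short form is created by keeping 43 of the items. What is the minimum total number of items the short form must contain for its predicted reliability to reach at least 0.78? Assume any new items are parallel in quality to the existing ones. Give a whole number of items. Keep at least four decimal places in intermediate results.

First, r for the 43-item form: n = 43/79 = 0.5443, so r_43 = 0.5443·0.65/(1 + (0.5443 − 1)·0.65) = 0.5027
Length factor from the short form to reach 0.78: n' = 0.78(1 − 0.5027) / [0.5027(1 − 0.78)] ≈ 3.5074
Items = 3.5074 × 43 ≈ 150.82 → 151

151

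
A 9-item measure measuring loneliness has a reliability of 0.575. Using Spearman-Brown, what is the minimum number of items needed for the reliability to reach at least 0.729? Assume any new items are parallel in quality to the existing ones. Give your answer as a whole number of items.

Rearranging the Spearman-Brown formula for n,
n = r*(1 − r) / [ r (1 − r*) ]
n = 0.729 × (1 − 0.575) / [ 0.575 × (1 − 0.729) ]
n = 0.309825 / 0.155825 ≈ 1.9883
1.9883 × 9 = 17.89 → 18 items

18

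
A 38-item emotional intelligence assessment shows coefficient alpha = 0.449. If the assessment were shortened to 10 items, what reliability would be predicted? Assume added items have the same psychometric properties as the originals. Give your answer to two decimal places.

0.18

Length ratio n = 10/38 = 0.2632
By Spearman-Brown, r_new = n r / (1 + (n − 1) r).
r_new = 0.2632·0.449 / [1 + (0.2632 − 1)·0.449]
     = 0.1182 / 0.6692 = 0.1766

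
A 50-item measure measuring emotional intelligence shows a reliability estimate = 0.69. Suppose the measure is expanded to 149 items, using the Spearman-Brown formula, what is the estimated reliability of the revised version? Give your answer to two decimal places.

0.87

The new length is 149/50 = 2.98 times the old.
r_new = (2.98 × 0.69) / (1 + (2.98 − 1) × 0.69)
r_new = 2.0562 / 2.3662 ≈ 0.8690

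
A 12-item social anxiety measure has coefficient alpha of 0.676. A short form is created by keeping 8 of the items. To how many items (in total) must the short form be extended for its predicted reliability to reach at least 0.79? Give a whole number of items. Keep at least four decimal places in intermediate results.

22

Short-form reliability: n = 8/12 = 0.6667; r_8 = n·r/(1+(n−1)r) ≈ 0.5818
Length factor from the short form to reach 0.79: n' = 0.79(1 − 0.5818) / [0.5818(1 − 0.79)] ≈ 2.7041
Total items = 2.7041 × 8 = 21.63, rounded up to 22.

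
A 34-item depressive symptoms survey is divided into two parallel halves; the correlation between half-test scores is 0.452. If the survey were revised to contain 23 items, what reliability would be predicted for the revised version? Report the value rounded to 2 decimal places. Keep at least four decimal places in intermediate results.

0.53

Full-test reliability from the split-half r: r_full = 2(0.452)/(1 + 0.452) = 0.6226
Then adjust to 23 items: n = 23/34 = 0.6765
r_new = n·r_full / (1 + (n − 1)·r_full) = 0.4212 / 0.7986 ≈ 0.5274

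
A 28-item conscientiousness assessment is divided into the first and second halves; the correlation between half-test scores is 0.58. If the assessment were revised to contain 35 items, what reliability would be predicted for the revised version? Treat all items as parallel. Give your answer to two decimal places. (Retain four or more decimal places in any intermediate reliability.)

0.78

First correct the split-half correlation to full-test reliability: r_full = 2 × 0.58 / (1 + 0.58) ≈ 0.7342
Length factor from 28 to 35 items: n = 35/28 = 1.2500
r_new = n·r_full / (1 + (n − 1)·r_full) = 0.9177 / 1.1835 ≈ 0.7754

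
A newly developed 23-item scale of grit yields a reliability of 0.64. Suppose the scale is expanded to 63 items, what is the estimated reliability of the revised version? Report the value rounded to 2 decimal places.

0.83

Length ratio n = 63/23 = 2.7391
r_new = (2.7391 × 0.64) / (1 + (2.7391 − 1) × 0.64)
     = 1.7530 / 2.1130 = 0.8296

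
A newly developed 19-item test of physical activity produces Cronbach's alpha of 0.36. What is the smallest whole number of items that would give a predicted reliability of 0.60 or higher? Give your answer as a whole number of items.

Spearman-Brown solved for the length factor n:
n = r*(1 − r) / [ r (1 − r*) ]
n = 0.60(1 − 0.36) / [0.36(1 − 0.60)]
  = 0.3840 / 0.1440 = 2.6667
2.6667 × 19 = 50.67 → 51 items

51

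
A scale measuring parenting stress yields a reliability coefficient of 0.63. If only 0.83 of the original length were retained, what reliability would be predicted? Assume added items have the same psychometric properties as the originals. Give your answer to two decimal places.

Spearman-Brown: r_new = n·r / (1 + (n − 1)·r)
r_new = 0.83·0.63 / [1 + (0.83 − 1)·0.63]
r_new = 0.5229 / 0.8929 ≈ 0.5856

0.59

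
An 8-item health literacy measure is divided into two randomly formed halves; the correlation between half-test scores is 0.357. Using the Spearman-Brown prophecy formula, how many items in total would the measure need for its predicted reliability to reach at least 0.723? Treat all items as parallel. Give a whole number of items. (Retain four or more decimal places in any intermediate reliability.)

Corrected full-test reliability: r_full = 2 × 0.357 / (1 + 0.357) ≈ 0.5262
n = r_tgt(1 − r_full) / [r_full(1 − r_tgt)] = 0.723 × 0.4738 / (0.5262 × 0.277) ≈ 2.3502
Required items = 2.3502 × 8 = 18.80, so 19 items.

19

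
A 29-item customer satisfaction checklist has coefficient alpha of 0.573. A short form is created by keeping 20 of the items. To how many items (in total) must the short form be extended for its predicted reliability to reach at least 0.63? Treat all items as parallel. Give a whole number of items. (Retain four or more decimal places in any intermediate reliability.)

37

Short-form reliability: n = 20/29 = 0.6897; r_20 = n·r/(1+(n−1)r) ≈ 0.4807
Then solve for n' with r_old = 0.4807, r_target = 0.63: n' = 0.63(1 − 0.4807)/[0.4807(1 − 0.63)] = 1.8394
Items = 1.8394 × 20 ≈ 36.79 → 37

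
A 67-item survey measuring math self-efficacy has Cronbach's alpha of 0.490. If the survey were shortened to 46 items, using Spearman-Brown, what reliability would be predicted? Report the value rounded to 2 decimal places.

The new length is 46/67 = 0.6866 times the old.
By Spearman-Brown, r_new = n r / (1 + (n − 1) r).
r_new = 0.6866·0.490 / [1 + (0.6866 − 1)·0.490]
r_new = 0.3364 / 0.8464 ≈ 0.3974

0.40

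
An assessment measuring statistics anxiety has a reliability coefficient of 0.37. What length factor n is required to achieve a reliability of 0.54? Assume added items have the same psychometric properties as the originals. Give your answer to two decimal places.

2.00

Invert Spearman-Brown to solve for n:
n = r*(1 − r) / [ r (1 − r*) ]
n = [0.54 × 0.63] / [0.37 × 0.46]
  = 0.3402 / 0.1702 = 1.9988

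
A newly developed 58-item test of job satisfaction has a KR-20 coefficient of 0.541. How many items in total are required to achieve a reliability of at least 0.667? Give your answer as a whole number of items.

99

Invert Spearman-Brown to solve for n:
n = r_target (1 − r_old) / [ r_old (1 − r_target) ]
n = 0.667(1 − 0.541) / [0.541(1 − 0.667)]
  = 0.306153 / 0.180153 = 1.6994
1.6994 × 58 = 98.57 → 99 items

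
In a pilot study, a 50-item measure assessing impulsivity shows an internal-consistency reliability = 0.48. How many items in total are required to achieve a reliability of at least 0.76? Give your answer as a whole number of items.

n = 0.76 × (1 − 0.48) / [ 0.48 × (1 − 0.76) ]
n = 0.3952 / 0.1152 ≈ 3.4306
3.4306 × 50 = 171.53 → 172 items

172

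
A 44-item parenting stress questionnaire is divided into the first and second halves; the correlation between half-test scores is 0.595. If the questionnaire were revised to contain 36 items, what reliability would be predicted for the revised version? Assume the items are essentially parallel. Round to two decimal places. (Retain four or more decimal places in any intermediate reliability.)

0.71

First correct the split-half correlation to full-test reliability: r_full = 2 × 0.595 / (1 + 0.595) ≈ 0.7461
Then adjust to 36 items: n = 36/44 = 0.8182
r_new = n·r_full / (1 + (n − 1)·r_full) = 0.6105 / 0.8644 ≈ 0.7063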